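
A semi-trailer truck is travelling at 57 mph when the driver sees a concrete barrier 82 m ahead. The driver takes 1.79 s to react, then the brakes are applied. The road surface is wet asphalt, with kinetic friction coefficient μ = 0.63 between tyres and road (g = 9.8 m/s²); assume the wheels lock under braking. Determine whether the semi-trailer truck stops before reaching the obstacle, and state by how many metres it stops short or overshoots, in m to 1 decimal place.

No — it overshoots by 16.2 m

57 mph × 0.44704 = 25.4813 m/s.
a = μg = 0.63 × 9.8 = 6.174 m/s².
Reaction distance = 25.4813 × 1.79 = 45.612 m.
Braking distance = v²/(2a) = 649.297 / 12.348 = 52.583 m.
Total stopping distance = 45.612 + 52.583 = 98.195 m, vs 82 m available — it cannot stop in time and overshoots by 98.195 − 82 = 16.195 m.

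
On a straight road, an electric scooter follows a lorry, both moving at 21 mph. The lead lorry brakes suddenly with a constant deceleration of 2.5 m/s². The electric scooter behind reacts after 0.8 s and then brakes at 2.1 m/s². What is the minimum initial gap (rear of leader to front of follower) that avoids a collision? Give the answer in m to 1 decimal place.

21 mph × 0.44704 = 9.3878 m/s.
Leader travels v²/(2a_L) = 88.131 / 5.000 = 17.626 m before stopping.
Follower covers v·t_r = 9.3878 × 0.8 = 7.510 m while reacting, then v²/(2a_F) = 88.131 / 4.200 = 20.984 m while braking, for a total of 7.510 + 20.984 = 28.494 m.
Since a_F ≤ a_L and the follower starts braking later, the follower is never slower than the leader, so the closest approach is when both have stopped.
Minimum gap = 28.494 − 17.626 = 10.868 m.

Minimum gap ≈ 10.9 m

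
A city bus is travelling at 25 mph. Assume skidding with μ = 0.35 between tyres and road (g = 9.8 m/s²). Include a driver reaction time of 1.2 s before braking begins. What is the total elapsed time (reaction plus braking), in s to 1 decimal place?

25 mph × 0.44704 = 11.1760 m/s.
a = μg = 0.35 × 9.8 = 3.430 m/s².
Braking time = v/a = 11.1760 / 3.430 = 3.258 s.
Total = 1.2 + 3.258 = 4.458 s.

Total time ≈ 4.5 s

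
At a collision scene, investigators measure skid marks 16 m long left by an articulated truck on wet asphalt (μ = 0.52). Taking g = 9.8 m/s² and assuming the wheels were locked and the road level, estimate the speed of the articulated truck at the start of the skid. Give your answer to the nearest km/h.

Initial speed ≈ 46 km/h

Deceleration a = μg = 0.52 × 9.8 = 5.096 m/s².
v = √(2a·d) = √(2 × 5.096 × 16) = √163.072 = 12.7700 m/s.
= 12.7700 × 3.6 = 45.972 km/h.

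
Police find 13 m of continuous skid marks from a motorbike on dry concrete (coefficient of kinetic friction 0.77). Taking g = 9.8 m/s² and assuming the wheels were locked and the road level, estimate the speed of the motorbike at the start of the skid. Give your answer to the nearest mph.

Deceleration a = μg = 0.77 × 9.8 = 7.546 m/s².
v = √(2a·d) = √(2 × 7.546 × 13) = √196.196 = 14.0070 m/s.
= 14.0070 ÷ 0.44704 = 31.333 mph.

Initial speed ≈ 31 mph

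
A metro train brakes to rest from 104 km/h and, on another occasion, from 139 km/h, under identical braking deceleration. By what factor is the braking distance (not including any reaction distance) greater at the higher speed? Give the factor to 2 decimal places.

Braking distance d = v²/(2a), so with a fixed, d ∝ v².
Factor = (139/104)² = 1.3365² = 1.7862.

Factor ≈ 1.79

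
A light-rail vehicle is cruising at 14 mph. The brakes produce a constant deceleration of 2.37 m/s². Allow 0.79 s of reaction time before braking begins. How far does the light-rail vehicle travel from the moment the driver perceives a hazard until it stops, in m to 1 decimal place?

14 mph × 0.44704 = 6.2586 m/s.
Reaction distance = v·t_r = 6.2586 × 0.79 = 4.944 m.
Braking distance = v²/(2a) = 6.2586² / (2 × 2.370) = 39.170 / 4.740 = 8.264 m.
Total = 4.944 + 8.264 = 13.208 m.

Total stopping distance ≈ 13.2 m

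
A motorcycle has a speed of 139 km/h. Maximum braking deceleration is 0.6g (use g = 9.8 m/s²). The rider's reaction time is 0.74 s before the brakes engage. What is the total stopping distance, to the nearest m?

139 km/h ÷ 3.6 = 38.6111 m/s.
a = 0.6 × 9.8 = 5.880 m/s².
Reaction distance = v·t_r = 38.6111 × 0.74 = 28.572 m.
Braking distance = v²/(2a) = 38.6111² / (2 × 5.880) = 1490.817 / 11.760 = 126.770 m.
Total = 28.572 + 126.770 = 155.342 m.

Total stopping distance ≈ 155 m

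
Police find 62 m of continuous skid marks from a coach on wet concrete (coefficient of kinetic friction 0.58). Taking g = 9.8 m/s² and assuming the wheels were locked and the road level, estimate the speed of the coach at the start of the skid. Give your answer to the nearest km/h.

Initial speed ≈ 96 km/h

Deceleration a = μg = 0.58 × 9.8 = 5.684 m/s².
v = √(2a·d) = √(2 × 5.684 × 62) = √704.816 = 26.5484 m/s.
= 26.5484 × 3.6 = 95.574 km/h.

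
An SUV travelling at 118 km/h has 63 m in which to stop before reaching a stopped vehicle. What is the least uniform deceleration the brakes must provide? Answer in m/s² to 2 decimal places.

118 km/h ÷ 3.6 = 32.7778 m/s.
v² = 2a·d ⇒ a = v²/(2d) = 32.7778² / (2 × 63.000) = 1074.384 / 126.000 = 8.5269 m/s².

Required deceleration ≈ 8.53 m/s²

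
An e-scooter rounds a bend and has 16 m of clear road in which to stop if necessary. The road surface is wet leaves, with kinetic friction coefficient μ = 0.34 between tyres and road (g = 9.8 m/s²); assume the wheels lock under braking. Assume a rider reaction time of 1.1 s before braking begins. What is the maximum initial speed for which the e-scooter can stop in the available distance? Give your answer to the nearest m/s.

a = μg = 0.34 × 9.8 = 3.332 m/s².
Stopping distance: v·t_r + v²/(2a) = 16 with t_r = 1.1 s and a = 3.332 m/s².
So v² + 7.330 v − 106.62 = 0.
Positive root: v = −a·t_r + √((a·t_r)² + 2a·d) = −3.665 + √(13.432 + 106.62) = 7.2918 m/s.

Maximum speed ≈ 7 m/s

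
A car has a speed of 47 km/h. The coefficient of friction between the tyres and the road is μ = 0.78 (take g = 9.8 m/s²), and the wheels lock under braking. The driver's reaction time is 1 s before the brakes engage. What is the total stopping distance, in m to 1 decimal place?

Total stopping distance ≈ 24.2 m

47 km/h ÷ 3.6 = 13.0556 m/s.
a = μg = 0.78 × 9.8 = 7.644 m/s².
Reaction distance = v·t_r = 13.0556 × 1 = 13.056 m.
Braking distance = v²/(2a) = 13.0556² / (2 × 7.644) = 170.449 / 15.288 = 11.149 m.
Total = 13.056 + 11.149 = 24.205 m.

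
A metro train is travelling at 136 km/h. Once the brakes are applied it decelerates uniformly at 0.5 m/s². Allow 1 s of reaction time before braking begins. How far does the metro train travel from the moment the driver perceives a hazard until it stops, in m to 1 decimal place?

136 km/h ÷ 3.6 = 37.7778 m/s.
Reaction distance = v·t_r = 37.7778 × 1 = 37.778 m.
Braking distance = v²/(2a) = 37.7778² / (2 × 0.500) = 1427.162 / 1.000 = 1427.162 m.
Total = 37.778 + 1427.162 = 1464.940 m.

Total stopping distance ≈ 1464.9 m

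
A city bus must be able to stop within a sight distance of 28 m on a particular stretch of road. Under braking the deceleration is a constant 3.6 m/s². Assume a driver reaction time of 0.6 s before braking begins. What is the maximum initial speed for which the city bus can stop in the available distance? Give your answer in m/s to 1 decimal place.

Maximum speed ≈ 12.2 m/s

Stopping distance: v·t_r + v²/(2a) = 28 with t_r = 0.6 s and a = 3.600 m/s².
So v² + 4.320 v − 201.60 = 0.
Positive root: v = −a·t_r + √((a·t_r)² + 2a·d) = −2.160 + √(4.666 + 201.60) = 12.2020 m/s.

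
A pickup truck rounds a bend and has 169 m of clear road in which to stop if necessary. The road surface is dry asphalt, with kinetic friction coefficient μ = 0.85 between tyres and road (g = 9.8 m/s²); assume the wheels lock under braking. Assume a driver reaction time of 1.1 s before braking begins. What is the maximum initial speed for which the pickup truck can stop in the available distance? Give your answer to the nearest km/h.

a = μg = 0.85 × 9.8 = 8.330 m/s².
Stopping distance: v·t_r + v²/(2a) = 169 with t_r = 1.1 s and a = 8.330 m/s².
So v² + 18.326 v − 2815.54 = 0.
Positive root: v = −a·t_r + √((a·t_r)² + 2a·d) = −9.163 + √(83.961 + 2815.54) = 44.6840 m/s.
44.6840 m/s × 3.6 = 160.862 km/h.

Maximum speed ≈ 161 km/h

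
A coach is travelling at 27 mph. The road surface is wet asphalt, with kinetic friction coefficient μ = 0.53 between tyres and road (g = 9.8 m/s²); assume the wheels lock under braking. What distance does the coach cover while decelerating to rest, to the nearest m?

Braking distance ≈ 14 m

27 mph × 0.44704 = 12.0701 m/s.
a = μg = 0.53 × 9.8 = 5.194 m/s².
Braking distance = v²/(2a) = 12.0701² / (2 × 5.194) = 145.687 / 10.388 = 14.025 m.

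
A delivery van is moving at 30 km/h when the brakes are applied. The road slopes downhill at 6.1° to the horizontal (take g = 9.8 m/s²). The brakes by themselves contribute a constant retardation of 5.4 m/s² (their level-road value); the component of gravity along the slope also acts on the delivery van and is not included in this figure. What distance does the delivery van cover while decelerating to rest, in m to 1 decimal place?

Braking distance ≈ 8.0 m

30 km/h ÷ 3.6 = 8.3333 m/s.
Gravity along the downhill slope reduces the braking deceleration: a_eff = 5.400 − 9.8·sin 6.1° = 5.400 − 1.041 = 4.359 m/s².
Braking distance = v²/(2a) = 8.3333² / (2 × 4.359) = 69.444 / 8.718 = 7.966 m.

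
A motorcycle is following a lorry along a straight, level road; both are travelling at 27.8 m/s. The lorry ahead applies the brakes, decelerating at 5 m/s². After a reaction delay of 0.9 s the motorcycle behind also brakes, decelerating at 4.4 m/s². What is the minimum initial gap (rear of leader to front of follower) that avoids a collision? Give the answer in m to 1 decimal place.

Minimum gap ≈ 35.6 m

Leader travels v²/(2a_L) = 772.840 / 10.000 = 77.284 m before stopping.
Follower covers v·t_r = 27.8000 × 0.9 = 25.020 m while reacting, then v²/(2a_F) = 772.840 / 8.800 = 87.823 m while braking, for a total of 25.020 + 87.823 = 112.843 m.
Since a_F ≤ a_L and the follower starts braking later, the follower is never slower than the leader, so the closest approach is when both have stopped.
Minimum gap = 112.843 − 77.284 = 35.559 m.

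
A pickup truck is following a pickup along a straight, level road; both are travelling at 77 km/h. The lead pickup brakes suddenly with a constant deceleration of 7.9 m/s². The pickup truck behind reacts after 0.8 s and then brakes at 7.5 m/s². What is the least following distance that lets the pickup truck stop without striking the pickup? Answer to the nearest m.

Minimum gap ≈ 19 m

77 km/h ÷ 3.6 = 21.3889 m/s.
Leader travels v²/(2a_L) = 457.485 / 15.800 = 28.955 m before stopping.
Follower covers v·t_r = 21.3889 × 0.8 = 17.111 m while reacting, then v²/(2a_F) = 457.485 / 15.000 = 30.499 m while braking, for a total of 17.111 + 30.499 = 47.610 m.
Since a_F ≤ a_L and the follower starts braking later, the follower is never slower than the leader, so the closest approach is when both have stopped.
Minimum gap = 47.610 − 28.955 = 18.655 m.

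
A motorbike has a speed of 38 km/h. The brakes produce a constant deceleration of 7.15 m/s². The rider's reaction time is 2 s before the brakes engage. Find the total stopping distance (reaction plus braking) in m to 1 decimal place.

38 km/h ÷ 3.6 = 10.5556 m/s.
Reaction distance = v·t_r = 10.5556 × 2 = 21.111 m.
Braking distance = v²/(2a) = 10.5556² / (2 × 7.150) = 111.421 / 14.300 = 7.792 m.
Total = 21.111 + 7.792 = 28.903 m.

Total stopping distance ≈ 28.9 m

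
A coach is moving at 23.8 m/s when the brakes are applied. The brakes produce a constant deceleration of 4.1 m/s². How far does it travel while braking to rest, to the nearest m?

Braking distance = v²/(2a) = 23.8000² / (2 × 4.100) = 566.440 / 8.200 = 69.078 m.

Braking distance ≈ 69 m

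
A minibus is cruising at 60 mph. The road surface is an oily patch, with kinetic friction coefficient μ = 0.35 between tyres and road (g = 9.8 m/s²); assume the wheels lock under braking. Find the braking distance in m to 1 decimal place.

60 mph × 0.44704 = 26.8224 m/s.
a = μg = 0.35 × 9.8 = 3.430 m/s².
Braking distance = v²/(2a) = 26.8224² / (2 × 3.430) = 719.441 / 6.860 = 104.875 m.

Braking distance ≈ 104.9 m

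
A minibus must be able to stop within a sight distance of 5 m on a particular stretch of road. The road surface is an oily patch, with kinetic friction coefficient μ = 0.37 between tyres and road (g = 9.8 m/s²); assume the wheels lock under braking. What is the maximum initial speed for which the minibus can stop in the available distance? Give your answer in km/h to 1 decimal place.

a = μg = 0.37 × 9.8 = 3.626 m/s².
v²/(2a) = d ⇒ v = √(2 × 3.626 × 5) = √36.26 = 6.0216 m/s.
6.0216 m/s × 3.6 = 21.678 km/h.

Maximum speed ≈ 21.7 km/h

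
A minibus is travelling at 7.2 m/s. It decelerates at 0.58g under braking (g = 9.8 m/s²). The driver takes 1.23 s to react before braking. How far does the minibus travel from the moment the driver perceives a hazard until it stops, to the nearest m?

a = 0.58 × 9.8 = 5.684 m/s².
Reaction distance = v·t_r = 7.2000 × 1.23 = 8.856 m.
Braking distance = v²/(2a) = 7.2000² / (2 × 5.684) = 51.840 / 11.368 = 4.560 m.
Total = 8.856 + 4.560 = 13.416 m.

Total stopping distance ≈ 13 m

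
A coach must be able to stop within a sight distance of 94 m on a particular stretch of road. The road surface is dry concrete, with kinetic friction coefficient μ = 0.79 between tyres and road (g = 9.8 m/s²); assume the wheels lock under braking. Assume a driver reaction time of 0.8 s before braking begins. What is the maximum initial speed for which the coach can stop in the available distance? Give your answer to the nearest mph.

Maximum speed ≈ 73 mph

a = μg = 0.79 × 9.8 = 7.742 m/s².
Stopping distance: v·t_r + v²/(2a) = 94 with t_r = 0.8 s and a = 7.742 m/s².
So v² + 12.387 v − 1455.50 = 0.
Positive root: v = −a·t_r + √((a·t_r)² + 2a·d) = −6.194 + √(38.366 + 1455.50) = 32.4566 m/s.
32.4566 m/s ÷ 0.44704 = 72.603 mph.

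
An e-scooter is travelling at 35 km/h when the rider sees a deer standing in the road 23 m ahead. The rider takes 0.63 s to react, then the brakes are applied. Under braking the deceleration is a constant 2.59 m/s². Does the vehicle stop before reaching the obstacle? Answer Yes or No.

35 km/h ÷ 3.6 = 9.7222 m/s.
Reaction distance = 9.7222 × 0.63 = 6.125 m.
Braking distance = v²/(2a) = 94.521 / 5.180 = 18.247 m.
Total stopping distance = 6.125 + 18.247 = 24.372 m, vs 23 m available — it cannot stop in time and overshoots by 24.372 − 23 = 1.372 m.

No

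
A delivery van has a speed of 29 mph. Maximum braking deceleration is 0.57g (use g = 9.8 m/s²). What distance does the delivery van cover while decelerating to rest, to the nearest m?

29 mph × 0.44704 = 12.9642 m/s.
a = 0.57 × 9.8 = 5.586 m/s².
Braking distance = v²/(2a) = 12.9642² / (2 × 5.586) = 168.070 / 11.172 = 15.044 m.

Braking distance ≈ 15 m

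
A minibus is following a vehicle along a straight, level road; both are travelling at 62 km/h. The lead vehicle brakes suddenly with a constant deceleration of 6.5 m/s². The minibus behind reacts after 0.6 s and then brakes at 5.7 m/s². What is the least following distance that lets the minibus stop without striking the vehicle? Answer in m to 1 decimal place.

62 km/h ÷ 3.6 = 17.2222 m/s.
Leader travels v²/(2a_L) = 296.604 / 13.000 = 22.816 m before stopping.
Follower covers v·t_r = 17.2222 × 0.6 = 10.333 m while reacting, then v²/(2a_F) = 296.604 / 11.400 = 26.018 m while braking, for a total of 10.333 + 26.018 = 36.351 m.
Since a_F ≤ a_L and the follower starts braking later, the follower is never slower than the leader, so the closest approach is when both have stopped.
Minimum gap = 36.351 − 22.816 = 13.535 m.

Minimum gap ≈ 13.5 m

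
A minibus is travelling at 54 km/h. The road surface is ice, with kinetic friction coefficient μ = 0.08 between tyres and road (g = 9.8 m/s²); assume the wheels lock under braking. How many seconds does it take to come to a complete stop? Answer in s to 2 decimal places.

54 km/h ÷ 3.6 = 15.0000 m/s.
a = μg = 0.08 × 9.8 = 0.784 m/s².
Braking time = v/a = 15.0000 / 0.784 = 19.133 s.

Braking time ≈ 19.13 s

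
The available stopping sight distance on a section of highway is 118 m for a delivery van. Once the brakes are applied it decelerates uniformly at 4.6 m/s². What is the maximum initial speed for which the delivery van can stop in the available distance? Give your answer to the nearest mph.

v²/(2a) = d ⇒ v = √(2 × 4.600 × 118) = √1085.60 = 32.9484 m/s.
32.9484 m/s ÷ 0.44704 = 73.703 mph.

Maximum speed ≈ 74 mph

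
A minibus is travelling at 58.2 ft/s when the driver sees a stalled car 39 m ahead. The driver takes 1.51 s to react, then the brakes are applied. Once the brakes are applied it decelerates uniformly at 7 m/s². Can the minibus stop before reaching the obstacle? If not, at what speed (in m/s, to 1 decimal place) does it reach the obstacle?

No — it strikes the obstacle at 12.0 m/s

58.2 ft/s × 0.3048 = 17.7394 m/s.
Reaction distance = 17.7394 × 1.51 = 26.786 m.
Braking distance needed to stop: v²/(2a) = 314.686 / 14.000 = 22.478 m, so total needed = 26.786 + 22.478 = 49.264 m > 39 m — it cannot stop.
Distance remaining when braking begins: 39 − 26.786 = 12.214 m.
v² = v₀² − 2a·d = 314.686 − 2 × 7.000 × 12.214 = 143.690 m²/s².
v = √143.690 = 11.987 m/s.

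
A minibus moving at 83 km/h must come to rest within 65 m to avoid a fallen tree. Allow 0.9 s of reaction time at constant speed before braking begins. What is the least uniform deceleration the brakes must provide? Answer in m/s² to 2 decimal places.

83 km/h ÷ 3.6 = 23.0556 m/s.
Distance covered during reaction = 23.0556 × 0.9 = 20.750 m.
Distance available for braking: 65 − 20.750 = 44.250 m.
v² = 2a·d ⇒ a = v²/(2d) = 23.0556² / (2 × 44.250) = 531.561 / 88.500 = 6.0063 m/s².

Required deceleration ≈ 6.01 m/s²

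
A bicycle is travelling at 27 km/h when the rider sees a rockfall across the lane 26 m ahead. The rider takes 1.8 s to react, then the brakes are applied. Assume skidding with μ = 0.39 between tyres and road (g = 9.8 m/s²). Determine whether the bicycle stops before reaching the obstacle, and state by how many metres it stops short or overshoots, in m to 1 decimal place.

27 km/h ÷ 3.6 = 7.5000 m/s.
a = μg = 0.39 × 9.8 = 3.822 m/s².
Reaction distance = 7.5000 × 1.8 = 13.500 m.
Braking distance = v²/(2a) = 56.250 / 7.644 = 7.359 m.
Total stopping distance = 13.500 + 7.359 = 20.859 m, vs 26 m available — it stops with 26 − 20.859 = 5.141 m to spare.

Yes — it stops 5.1 m short of the obstacle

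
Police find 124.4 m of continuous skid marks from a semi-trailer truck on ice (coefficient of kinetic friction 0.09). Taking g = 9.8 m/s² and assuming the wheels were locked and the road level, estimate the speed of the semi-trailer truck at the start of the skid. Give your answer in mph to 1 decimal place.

Initial speed ≈ 33.1 mph

Deceleration a = μg = 0.09 × 9.8 = 0.882 m/s².
v = √(2a·d) = √(2 × 0.882 × 124.4) = √219.442 = 14.8136 m/s.
= 14.8136 ÷ 0.44704 = 33.137 mph.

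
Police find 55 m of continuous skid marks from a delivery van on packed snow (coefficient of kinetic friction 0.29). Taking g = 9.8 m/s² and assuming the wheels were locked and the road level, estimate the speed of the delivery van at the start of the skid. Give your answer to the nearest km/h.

Deceleration a = μg = 0.29 × 9.8 = 2.842 m/s².
v = √(2a·d) = √(2 × 2.842 × 55) = √312.620 = 17.6811 m/s.
= 17.6811 × 3.6 = 63.652 km/h.

Initial speed ≈ 64 km/h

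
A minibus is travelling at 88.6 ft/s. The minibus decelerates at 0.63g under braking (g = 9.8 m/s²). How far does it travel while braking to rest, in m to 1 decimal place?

Braking distance ≈ 59.1 m

88.6 ft/s × 0.3048 = 27.0053 m/s.
a = 0.63 × 9.8 = 6.174 m/s².
Braking distance = v²/(2a) = 27.0053² / (2 × 6.174) = 729.286 / 12.348 = 59.061 m.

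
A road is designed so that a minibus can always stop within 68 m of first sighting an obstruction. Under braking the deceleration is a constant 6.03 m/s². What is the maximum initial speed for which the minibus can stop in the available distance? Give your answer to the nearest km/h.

v²/(2a) = d ⇒ v = √(2 × 6.030 × 68) = √820.08 = 28.6370 m/s.
28.6370 m/s × 3.6 = 103.093 km/h.

Maximum speed ≈ 103 km/h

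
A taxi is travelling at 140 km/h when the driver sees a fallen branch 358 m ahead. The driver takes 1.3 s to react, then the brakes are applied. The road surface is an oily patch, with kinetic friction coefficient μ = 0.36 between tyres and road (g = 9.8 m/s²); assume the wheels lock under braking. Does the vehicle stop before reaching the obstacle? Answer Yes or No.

140 km/h ÷ 3.6 = 38.8889 m/s.
a = μg = 0.36 × 9.8 = 3.528 m/s².
Reaction distance = 38.8889 × 1.3 = 50.556 m.
Braking distance = v²/(2a) = 1512.347 / 7.056 = 214.335 m.
Total stopping distance = 50.556 + 214.335 = 264.891 m, vs 358 m available — it stops with 358 − 264.891 = 93.109 m to spare.

Yes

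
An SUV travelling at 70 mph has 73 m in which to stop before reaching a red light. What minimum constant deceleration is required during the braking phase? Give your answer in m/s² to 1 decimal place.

Required deceleration ≈ 6.7 m/s²

70 mph × 0.44704 = 31.2928 m/s.
v² = 2a·d ⇒ a = v²/(2d) = 31.2928² / (2 × 73.000) = 979.239 / 146.000 = 6.7071 m/s².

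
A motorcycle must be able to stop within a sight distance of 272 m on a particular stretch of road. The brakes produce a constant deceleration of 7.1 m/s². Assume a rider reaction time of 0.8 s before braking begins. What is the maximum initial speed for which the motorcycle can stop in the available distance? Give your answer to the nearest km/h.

Maximum speed ≈ 204 km/h

Stopping distance: v·t_r + v²/(2a) = 272 with t_r = 0.8 s and a = 7.100 m/s².
So v² + 11.360 v − 3862.40 = 0.
Positive root: v = −a·t_r + √((a·t_r)² + 2a·d) = −5.680 + √(32.262 + 3862.40) = 56.7272 m/s.
56.7272 m/s × 3.6 = 204.218 km/h.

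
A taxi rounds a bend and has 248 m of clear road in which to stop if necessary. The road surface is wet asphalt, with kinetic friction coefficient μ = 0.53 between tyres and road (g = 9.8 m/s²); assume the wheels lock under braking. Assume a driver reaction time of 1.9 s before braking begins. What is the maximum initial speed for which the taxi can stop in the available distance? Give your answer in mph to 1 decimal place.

a = μg = 0.53 × 9.8 = 5.194 m/s².
Stopping distance: v·t_r + v²/(2a) = 248 with t_r = 1.9 s and a = 5.194 m/s².
So v² + 19.737 v − 2576.22 = 0.
Positive root: v = −a·t_r + √((a·t_r)² + 2a·d) = −9.869 + √(97.397 + 2576.22) = 41.8380 m/s.
41.8380 m/s ÷ 0.44704 = 93.589 mph.

Maximum speed ≈ 93.6 mph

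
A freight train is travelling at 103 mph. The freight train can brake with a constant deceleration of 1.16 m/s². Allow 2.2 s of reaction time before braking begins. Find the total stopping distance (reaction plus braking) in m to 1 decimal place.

103 mph × 0.44704 = 46.0451 m/s.
Reaction distance = v·t_r = 46.0451 × 2.2 = 101.299 m.
Braking distance = v²/(2a) = 46.0451² / (2 × 1.160) = 2120.151 / 2.320 = 913.858 m.
Total = 101.299 + 913.858 = 1015.157 m.

Total stopping distance ≈ 1015.2 m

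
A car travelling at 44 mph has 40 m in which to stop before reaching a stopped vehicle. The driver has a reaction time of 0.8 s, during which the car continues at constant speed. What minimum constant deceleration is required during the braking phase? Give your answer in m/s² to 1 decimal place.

Required deceleration ≈ 8.0 m/s²

44 mph × 0.44704 = 19.6698 m/s.
Distance covered during reaction = 19.6698 × 0.8 = 15.736 m.
Distance available for braking: 40 − 15.736 = 24.264 m.
v² = 2a·d ⇒ a = v²/(2d) = 19.6698² / (2 × 24.264) = 386.901 / 48.528 = 7.9727 m/s².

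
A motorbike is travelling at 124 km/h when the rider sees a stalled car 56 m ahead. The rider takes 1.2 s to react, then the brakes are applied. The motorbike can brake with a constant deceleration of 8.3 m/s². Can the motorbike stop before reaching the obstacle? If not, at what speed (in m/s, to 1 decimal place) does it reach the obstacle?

124 km/h ÷ 3.6 = 34.4444 m/s.
Reaction distance = 34.4444 × 1.2 = 41.333 m.
Braking distance needed to stop: v²/(2a) = 1186.417 / 16.600 = 71.471 m, so total needed = 41.333 + 71.471 = 112.804 m > 56 m — it cannot stop.
Distance remaining when braking begins: 56 − 41.333 = 14.667 m.
v² = v₀² − 2a·d = 1186.417 − 2 × 8.300 × 14.667 = 942.945 m²/s².
v = √942.945 = 30.707 m/s.

No — it strikes the obstacle at 30.7 m/s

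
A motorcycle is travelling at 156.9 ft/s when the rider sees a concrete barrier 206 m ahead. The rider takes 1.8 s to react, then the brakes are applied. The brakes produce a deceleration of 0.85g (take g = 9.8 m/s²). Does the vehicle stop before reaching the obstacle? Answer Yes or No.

No

156.9 ft/s × 0.3048 = 47.8231 m/s.
a = 0.85 × 9.8 = 8.330 m/s².
Reaction distance = 47.8231 × 1.8 = 86.082 m.
Braking distance = v²/(2a) = 2287.049 / 16.660 = 137.278 m.
Total stopping distance = 86.082 + 137.278 = 223.360 m, vs 206 m available — it cannot stop in time and overshoots by 223.360 − 206 = 17.360 m.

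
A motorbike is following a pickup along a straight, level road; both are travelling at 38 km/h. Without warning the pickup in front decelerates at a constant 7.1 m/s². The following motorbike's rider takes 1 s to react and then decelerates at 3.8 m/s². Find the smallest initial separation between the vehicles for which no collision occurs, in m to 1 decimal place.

Minimum gap ≈ 17.4 m

38 km/h ÷ 3.6 = 10.5556 m/s.
Leader travels v²/(2a_L) = 111.421 / 14.200 = 7.847 m before stopping.
Follower covers v·t_r = 10.5556 × 1 = 10.556 m while reacting, then v²/(2a_F) = 111.421 / 7.600 = 14.661 m while braking, for a total of 10.556 + 14.661 = 25.217 m.
Since a_F ≤ a_L and the follower starts braking later, the follower is never slower than the leader, so the closest approach is when both have stopped.
Minimum gap = 25.217 − 7.847 = 17.370 m.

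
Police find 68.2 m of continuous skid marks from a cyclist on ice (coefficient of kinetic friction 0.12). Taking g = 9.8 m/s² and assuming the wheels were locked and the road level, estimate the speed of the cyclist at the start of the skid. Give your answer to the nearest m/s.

Initial speed ≈ 13 m/s

Deceleration a = μg = 0.12 × 9.8 = 1.176 m/s².
v = √(2a·d) = √(2 × 1.176 × 68.2) = √160.406 = 12.6651 m/s.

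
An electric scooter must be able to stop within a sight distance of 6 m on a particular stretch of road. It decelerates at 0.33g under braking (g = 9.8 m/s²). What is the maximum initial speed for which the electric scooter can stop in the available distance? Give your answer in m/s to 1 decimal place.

Maximum speed ≈ 6.2 m/s

a = 0.33 × 9.8 = 3.234 m/s².
v²/(2a) = d ⇒ v = √(2 × 3.234 × 6) = √38.81 = 6.2298 m/s.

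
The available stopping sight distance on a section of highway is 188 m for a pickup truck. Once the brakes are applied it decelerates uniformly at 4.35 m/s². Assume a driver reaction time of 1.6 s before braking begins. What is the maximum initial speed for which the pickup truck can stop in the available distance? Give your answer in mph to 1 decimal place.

Stopping distance: v·t_r + v²/(2a) = 188 with t_r = 1.6 s and a = 4.350 m/s².
So v² + 13.920 v − 1635.60 = 0.
Positive root: v = −a·t_r + √((a·t_r)² + 2a·d) = −6.960 + √(48.442 + 1635.60) = 34.0771 m/s.
34.0771 m/s ÷ 0.44704 = 76.228 mph.

Maximum speed ≈ 76.2 mph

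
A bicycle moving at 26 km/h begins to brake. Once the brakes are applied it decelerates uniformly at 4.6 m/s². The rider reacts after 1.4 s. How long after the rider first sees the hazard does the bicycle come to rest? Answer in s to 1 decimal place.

26 km/h ÷ 3.6 = 7.2222 m/s.
Braking time = v/a = 7.2222 / 4.600 = 1.570 s.
Total = 1.4 + 1.570 = 2.970 s.

Total time ≈ 3.0 s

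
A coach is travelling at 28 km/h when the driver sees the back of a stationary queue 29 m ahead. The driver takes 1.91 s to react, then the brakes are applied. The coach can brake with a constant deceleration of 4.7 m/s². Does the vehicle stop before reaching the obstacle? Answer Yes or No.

28 km/h ÷ 3.6 = 7.7778 m/s.
Reaction distance = 7.7778 × 1.91 = 14.856 m.
Braking distance = v²/(2a) = 60.494 / 9.400 = 6.436 m.
Total stopping distance = 14.856 + 6.436 = 21.292 m, vs 29 m available — it stops with 29 − 21.292 = 7.708 m to spare.

Yes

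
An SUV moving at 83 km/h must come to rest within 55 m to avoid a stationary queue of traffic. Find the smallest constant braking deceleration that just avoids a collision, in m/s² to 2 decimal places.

Required deceleration ≈ 4.83 m/s²

83 km/h ÷ 3.6 = 23.0556 m/s.
v² = 2a·d ⇒ a = v²/(2d) = 23.0556² / (2 × 55.000) = 531.561 / 110.000 = 4.8324 m/s².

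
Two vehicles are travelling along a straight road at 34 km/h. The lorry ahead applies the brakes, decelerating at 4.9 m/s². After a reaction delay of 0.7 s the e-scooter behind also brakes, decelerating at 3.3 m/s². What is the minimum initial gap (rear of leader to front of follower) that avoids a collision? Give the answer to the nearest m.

Minimum gap ≈ 11 m

34 km/h ÷ 3.6 = 9.4444 m/s.
Leader travels v²/(2a_L) = 89.197 / 9.800 = 9.102 m before stopping.
Follower covers v·t_r = 9.4444 × 0.7 = 6.611 m while reacting, then v²/(2a_F) = 89.197 / 6.600 = 13.515 m while braking, for a total of 6.611 + 13.515 = 20.126 m.
Since a_F ≤ a_L and the follower starts braking later, the follower is never slower than the leader, so the closest approach is when both have stopped.
Minimum gap = 20.126 − 9.102 = 11.024 m.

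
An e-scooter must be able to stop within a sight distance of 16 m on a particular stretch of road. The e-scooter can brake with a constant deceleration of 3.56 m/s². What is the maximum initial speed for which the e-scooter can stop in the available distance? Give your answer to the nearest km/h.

Maximum speed ≈ 38 km/h

v²/(2a) = d ⇒ v = √(2 × 3.560 × 16) = √113.92 = 10.6733 m/s.
10.6733 m/s × 3.6 = 38.424 km/h.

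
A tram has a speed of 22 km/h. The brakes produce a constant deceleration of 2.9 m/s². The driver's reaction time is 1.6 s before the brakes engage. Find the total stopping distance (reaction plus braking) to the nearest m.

Total stopping distance ≈ 16 m

22 km/h ÷ 3.6 = 6.1111 m/s.
Reaction distance = v·t_r = 6.1111 × 1.6 = 9.778 m.
Braking distance = v²/(2a) = 6.1111² / (2 × 2.900) = 37.346 / 5.800 = 6.439 m.
Total = 9.778 + 6.439 = 16.217 m.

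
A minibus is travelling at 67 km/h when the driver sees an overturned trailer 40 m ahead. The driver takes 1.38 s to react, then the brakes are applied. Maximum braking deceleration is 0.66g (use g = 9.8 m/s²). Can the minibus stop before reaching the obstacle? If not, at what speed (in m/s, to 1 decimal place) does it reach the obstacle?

No — it strikes the obstacle at 12.7 m/s

67 km/h ÷ 3.6 = 18.6111 m/s.
a = 0.66 × 9.8 = 6.468 m/s².
Reaction distance = 18.6111 × 1.38 = 25.683 m.
Braking distance needed to stop: v²/(2a) = 346.373 / 12.936 = 26.776 m, so total needed = 25.683 + 26.776 = 52.459 m > 40 m — it cannot stop.
Distance remaining when braking begins: 40 − 25.683 = 14.317 m.
v² = v₀² − 2a·d = 346.373 − 2 × 6.468 × 14.317 = 161.168 m²/s².
v = √161.168 = 12.695 m/s.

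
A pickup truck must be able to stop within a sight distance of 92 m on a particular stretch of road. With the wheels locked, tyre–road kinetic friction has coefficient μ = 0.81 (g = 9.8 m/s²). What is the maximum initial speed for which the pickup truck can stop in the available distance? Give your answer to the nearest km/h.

a = μg = 0.81 × 9.8 = 7.938 m/s².
v²/(2a) = d ⇒ v = √(2 × 7.938 × 92) = √1460.59 = 38.2177 m/s.
38.2177 m/s × 3.6 = 137.584 km/h.

Maximum speed ≈ 138 km/h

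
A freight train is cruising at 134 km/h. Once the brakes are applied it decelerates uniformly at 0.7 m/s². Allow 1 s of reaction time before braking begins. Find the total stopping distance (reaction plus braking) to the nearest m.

Total stopping distance ≈ 1027 m

134 km/h ÷ 3.6 = 37.2222 m/s.
Reaction distance = v·t_r = 37.2222 × 1 = 37.222 m.
Braking distance = v²/(2a) = 37.2222² / (2 × 0.700) = 1385.492 / 1.400 = 989.637 m.
Total = 37.222 + 989.637 = 1026.859 m.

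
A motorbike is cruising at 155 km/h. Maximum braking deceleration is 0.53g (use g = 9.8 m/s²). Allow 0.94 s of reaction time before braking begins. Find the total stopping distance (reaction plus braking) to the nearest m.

Total stopping distance ≈ 219 m

155 km/h ÷ 3.6 = 43.0556 m/s.
a = 0.53 × 9.8 = 5.194 m/s².
Reaction distance = v·t_r = 43.0556 × 0.94 = 40.472 m.
Braking distance = v²/(2a) = 43.0556² / (2 × 5.194) = 1853.785 / 10.388 = 178.454 m.
Total = 40.472 + 178.454 = 218.926 m.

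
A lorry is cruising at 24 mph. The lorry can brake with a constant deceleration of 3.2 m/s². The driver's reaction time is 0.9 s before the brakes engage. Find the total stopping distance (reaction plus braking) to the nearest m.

24 mph × 0.44704 = 10.7290 m/s.
Reaction distance = v·t_r = 10.7290 × 0.9 = 9.656 m.
Braking distance = v²/(2a) = 10.7290² / (2 × 3.200) = 115.111 / 6.400 = 17.986 m.
Total = 9.656 + 17.986 = 27.642 m.

Total stopping distance ≈ 28 m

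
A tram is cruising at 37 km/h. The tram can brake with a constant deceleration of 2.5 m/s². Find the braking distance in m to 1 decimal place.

37 km/h ÷ 3.6 = 10.2778 m/s.
Braking distance = v²/(2a) = 10.2778² / (2 × 2.500) = 105.633 / 5.000 = 21.127 m.

Braking distance ≈ 21.1 m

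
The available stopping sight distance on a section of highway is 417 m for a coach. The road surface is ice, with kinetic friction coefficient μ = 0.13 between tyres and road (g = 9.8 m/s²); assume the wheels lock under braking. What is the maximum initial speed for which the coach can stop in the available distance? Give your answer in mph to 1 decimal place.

Maximum speed ≈ 72.9 mph

a = μg = 0.13 × 9.8 = 1.274 m/s².
v²/(2a) = d ⇒ v = √(2 × 1.274 × 417) = √1062.52 = 32.5963 m/s.
32.5963 m/s ÷ 0.44704 = 72.916 mph.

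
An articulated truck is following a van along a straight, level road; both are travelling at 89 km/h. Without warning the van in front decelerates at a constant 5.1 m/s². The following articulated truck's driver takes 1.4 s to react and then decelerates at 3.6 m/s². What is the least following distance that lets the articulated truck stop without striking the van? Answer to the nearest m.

Minimum gap ≈ 60 m

89 km/h ÷ 3.6 = 24.7222 m/s.
Leader travels v²/(2a_L) = 611.187 / 10.200 = 59.920 m before stopping.
Follower covers v·t_r = 24.7222 × 1.4 = 34.611 m while reacting, then v²/(2a_F) = 611.187 / 7.200 = 84.887 m while braking, for a total of 34.611 + 84.887 = 119.498 m.
Since a_F ≤ a_L and the follower starts braking later, the follower is never slower than the leader, so the closest approach is when both have stopped.
Minimum gap = 119.498 − 59.920 = 59.578 m.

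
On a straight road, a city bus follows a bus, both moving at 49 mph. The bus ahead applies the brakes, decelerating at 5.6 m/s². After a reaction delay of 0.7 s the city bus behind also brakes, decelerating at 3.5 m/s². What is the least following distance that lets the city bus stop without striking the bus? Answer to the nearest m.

Minimum gap ≈ 41 m

49 mph × 0.44704 = 21.9050 m/s.
Leader travels v²/(2a_L) = 479.829 / 11.200 = 42.842 m before stopping.
Follower covers v·t_r = 21.9050 × 0.7 = 15.333 m while reacting, then v²/(2a_F) = 479.829 / 7.000 = 68.547 m while braking, for a total of 15.333 + 68.547 = 83.880 m.
Since a_F ≤ a_L and the follower starts braking later, the follower is never slower than the leader, so the closest approach is when both have stopped.
Minimum gap = 83.880 − 42.842 = 41.038 m.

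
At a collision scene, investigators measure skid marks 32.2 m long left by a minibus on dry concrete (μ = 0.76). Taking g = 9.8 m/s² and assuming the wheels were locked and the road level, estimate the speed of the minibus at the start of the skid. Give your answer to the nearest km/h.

Deceleration a = μg = 0.76 × 9.8 = 7.448 m/s².
v = √(2a·d) = √(2 × 7.448 × 32.2) = √479.651 = 21.9009 m/s.
= 21.9009 × 3.6 = 78.843 km/h.

Initial speed ≈ 79 km/h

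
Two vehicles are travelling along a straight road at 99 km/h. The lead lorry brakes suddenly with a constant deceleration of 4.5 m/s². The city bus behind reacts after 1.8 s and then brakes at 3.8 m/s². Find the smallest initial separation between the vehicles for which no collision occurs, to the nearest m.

99 km/h ÷ 3.6 = 27.5000 m/s.
Leader travels v²/(2a_L) = 756.250 / 9.000 = 84.028 m before stopping.
Follower covers v·t_r = 27.5000 × 1.8 = 49.500 m while reacting, then v²/(2a_F) = 756.250 / 7.600 = 99.507 m while braking, for a total of 49.500 + 99.507 = 149.007 m.
Since a_F ≤ a_L and the follower starts braking later, the follower is never slower than the leader, so the closest approach is when both have stopped.
Minimum gap = 149.007 − 84.028 = 64.979 m.

Minimum gap ≈ 65 m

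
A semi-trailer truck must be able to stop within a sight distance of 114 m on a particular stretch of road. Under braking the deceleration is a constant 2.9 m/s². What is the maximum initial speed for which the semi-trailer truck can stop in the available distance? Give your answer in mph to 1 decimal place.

Maximum speed ≈ 57.5 mph

v²/(2a) = d ⇒ v = √(2 × 2.900 × 114) = √661.20 = 25.7138 m/s.
25.7138 m/s ÷ 0.44704 = 57.520 mph.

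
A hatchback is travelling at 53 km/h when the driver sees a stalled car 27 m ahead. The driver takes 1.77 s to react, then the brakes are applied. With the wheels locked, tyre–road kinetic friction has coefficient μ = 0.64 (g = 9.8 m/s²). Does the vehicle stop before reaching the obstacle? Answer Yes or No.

53 km/h ÷ 3.6 = 14.7222 m/s.
a = μg = 0.64 × 9.8 = 6.272 m/s².
Reaction distance = 14.7222 × 1.77 = 26.058 m.
Braking distance = v²/(2a) = 216.743 / 12.544 = 17.279 m.
Total stopping distance = 26.058 + 17.279 = 43.337 m, vs 27 m available — it cannot stop in time and overshoots by 43.337 − 27 = 16.337 m.

No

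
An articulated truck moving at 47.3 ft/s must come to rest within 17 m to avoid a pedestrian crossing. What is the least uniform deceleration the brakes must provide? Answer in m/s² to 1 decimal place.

Required deceleration ≈ 6.1 m/s²

47.3 ft/s × 0.3048 = 14.4170 m/s.
v² = 2a·d ⇒ a = v²/(2d) = 14.4170² / (2 × 17.000) = 207.850 / 34.000 = 6.1132 m/s².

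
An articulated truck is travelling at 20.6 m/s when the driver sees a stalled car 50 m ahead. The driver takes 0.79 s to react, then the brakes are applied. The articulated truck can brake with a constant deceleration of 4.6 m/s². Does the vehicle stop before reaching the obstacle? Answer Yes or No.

Reaction distance = 20.6000 × 0.79 = 16.274 m.
Braking distance = v²/(2a) = 424.360 / 9.200 = 46.126 m.
Total stopping distance = 16.274 + 46.126 = 62.400 m, vs 50 m available — it cannot stop in time and overshoots by 62.400 − 50 = 12.400 m.

No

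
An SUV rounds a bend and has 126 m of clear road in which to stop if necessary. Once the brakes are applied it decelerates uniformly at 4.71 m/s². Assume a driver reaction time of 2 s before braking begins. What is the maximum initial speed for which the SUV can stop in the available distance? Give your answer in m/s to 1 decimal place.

Maximum speed ≈ 26.3 m/s

Stopping distance: v·t_r + v²/(2a) = 126 with t_r = 2 s and a = 4.710 m/s².
So v² + 18.840 v − 1186.92 = 0.
Positive root: v = −a·t_r + √((a·t_r)² + 2a·d) = −9.420 + √(88.736 + 1186.92) = 26.2963 m/s.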